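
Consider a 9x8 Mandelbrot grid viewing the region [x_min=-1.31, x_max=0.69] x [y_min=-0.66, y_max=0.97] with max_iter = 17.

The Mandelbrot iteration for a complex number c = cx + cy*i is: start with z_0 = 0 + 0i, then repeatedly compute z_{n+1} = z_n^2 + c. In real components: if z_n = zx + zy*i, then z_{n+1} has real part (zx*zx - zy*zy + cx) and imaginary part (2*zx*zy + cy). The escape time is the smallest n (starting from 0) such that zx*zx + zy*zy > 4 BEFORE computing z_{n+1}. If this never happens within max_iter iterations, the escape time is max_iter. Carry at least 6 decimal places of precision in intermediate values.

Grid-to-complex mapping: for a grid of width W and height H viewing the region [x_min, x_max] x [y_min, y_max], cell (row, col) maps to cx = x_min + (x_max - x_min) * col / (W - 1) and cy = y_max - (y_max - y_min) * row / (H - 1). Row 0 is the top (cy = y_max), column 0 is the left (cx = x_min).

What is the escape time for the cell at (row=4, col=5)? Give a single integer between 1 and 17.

z_0 = 0 + 0i, c = -0.0600 + 0.0386i
Iter 1: z = -0.0600 + 0.0386i, |z|^2 = 0.0051
Iter 2: z = -0.0579 + 0.0339i, |z|^2 = 0.0045
Iter 3: z = -0.0578 + 0.0346i, |z|^2 = 0.0045
Iter 4: z = -0.0579 + 0.0346i, |z|^2 = 0.0045
Iter 5: z = -0.0578 + 0.0346i, |z|^2 = 0.0045
Iter 6: z = -0.0578 + 0.0346i, |z|^2 = 0.0045
Iter 7: z = -0.0578 + 0.0346i, |z|^2 = 0.0045
Iter 8: z = -0.0578 + 0.0346i, |z|^2 = 0.0045
Iter 9: z = -0.0578 + 0.0346i, |z|^2 = 0.0045
Iter 10: z = -0.0578 + 0.0346i, |z|^2 = 0.0045
Iter 11: z = -0.0578 + 0.0346i, |z|^2 = 0.0045
Iter 12: z = -0.0578 + 0.0346i, |z|^2 = 0.0045
Iter 13: z = -0.0578 + 0.0346i, |z|^2 = 0.0045
Iter 14: z = -0.0578 + 0.0346i, |z|^2 = 0.0045
Iter 15: z = -0.0578 + 0.0346i, |z|^2 = 0.0045
Iter 16: z = -0.0578 + 0.0346i, |z|^2 = 0.0045

Answer: 17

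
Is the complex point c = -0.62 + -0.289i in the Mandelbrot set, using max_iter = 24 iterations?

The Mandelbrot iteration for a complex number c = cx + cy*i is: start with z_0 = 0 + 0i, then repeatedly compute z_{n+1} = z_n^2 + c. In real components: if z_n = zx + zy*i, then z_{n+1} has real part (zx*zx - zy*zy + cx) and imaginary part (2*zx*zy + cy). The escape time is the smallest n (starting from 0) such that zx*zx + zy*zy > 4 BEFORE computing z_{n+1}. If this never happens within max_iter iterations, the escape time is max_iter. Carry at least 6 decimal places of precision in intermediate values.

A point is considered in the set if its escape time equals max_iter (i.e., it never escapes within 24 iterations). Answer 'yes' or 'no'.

Answer: yes

Derivation:
z_0 = 0 + 0i, c = -0.6200 + -0.2890i
Iter 1: z = -0.6200 + -0.2890i, |z|^2 = 0.4679
Iter 2: z = -0.3191 + 0.0694i, |z|^2 = 0.1066
Iter 3: z = -0.5230 + -0.3333i, |z|^2 = 0.3846
Iter 4: z = -0.4576 + 0.0596i, |z|^2 = 0.2129
Iter 5: z = -0.4142 + -0.3435i, |z|^2 = 0.2896
Iter 6: z = -0.5665 + -0.0044i, |z|^2 = 0.3209
Iter 7: z = -0.2991 + -0.2840i, |z|^2 = 0.1701
Iter 8: z = -0.6112 + -0.1191i, |z|^2 = 0.3877
Iter 9: z = -0.2607 + -0.1434i, |z|^2 = 0.0885
Iter 10: z = -0.5726 + -0.2142i, |z|^2 = 0.3738
Iter 11: z = -0.3380 + -0.0437i, |z|^2 = 0.1162
Iter 12: z = -0.5077 + -0.2595i, |z|^2 = 0.3251
Iter 13: z = -0.4296 + -0.0255i, |z|^2 = 0.1852
Iter 14: z = -0.4361 + -0.2671i, |z|^2 = 0.2615
Iter 15: z = -0.5012 + -0.0561i, |z|^2 = 0.2543
Iter 16: z = -0.3720 + -0.2328i, |z|^2 = 0.1926
Iter 17: z = -0.5358 + -0.1158i, |z|^2 = 0.3005
Iter 18: z = -0.3463 + -0.1649i, |z|^2 = 0.1471
Iter 19: z = -0.5273 + -0.1748i, |z|^2 = 0.3085
Iter 20: z = -0.3726 + -0.1047i, |z|^2 = 0.1498
Iter 21: z = -0.4922 + -0.2110i, |z|^2 = 0.2867
Iter 22: z = -0.4223 + -0.0813i, |z|^2 = 0.1849
Iter 23: z = -0.4483 + -0.2203i, |z|^2 = 0.2495
Did not escape in 24 iterations → in set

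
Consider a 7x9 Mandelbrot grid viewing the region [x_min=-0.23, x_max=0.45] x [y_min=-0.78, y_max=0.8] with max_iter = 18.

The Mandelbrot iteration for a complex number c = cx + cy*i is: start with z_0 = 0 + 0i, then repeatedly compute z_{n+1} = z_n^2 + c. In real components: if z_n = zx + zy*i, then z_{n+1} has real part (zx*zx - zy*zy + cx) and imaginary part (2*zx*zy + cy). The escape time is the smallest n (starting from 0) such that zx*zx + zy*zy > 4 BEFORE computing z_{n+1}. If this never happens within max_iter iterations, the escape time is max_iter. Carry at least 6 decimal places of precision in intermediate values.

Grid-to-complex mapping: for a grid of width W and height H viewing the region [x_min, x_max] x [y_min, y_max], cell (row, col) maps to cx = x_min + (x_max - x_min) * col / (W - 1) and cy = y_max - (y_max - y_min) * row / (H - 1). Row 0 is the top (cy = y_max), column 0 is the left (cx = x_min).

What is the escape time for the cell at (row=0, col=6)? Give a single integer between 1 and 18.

z_0 = 0 + 0i, c = 0.4500 + 0.8000i
Iter 1: z = 0.4500 + 0.8000i, |z|^2 = 0.8425
Iter 2: z = 0.0125 + 1.5200i, |z|^2 = 2.3106
Iter 3: z = -1.8602 + 0.8380i, |z|^2 = 4.1628
Escaped at iteration 3

Answer: 3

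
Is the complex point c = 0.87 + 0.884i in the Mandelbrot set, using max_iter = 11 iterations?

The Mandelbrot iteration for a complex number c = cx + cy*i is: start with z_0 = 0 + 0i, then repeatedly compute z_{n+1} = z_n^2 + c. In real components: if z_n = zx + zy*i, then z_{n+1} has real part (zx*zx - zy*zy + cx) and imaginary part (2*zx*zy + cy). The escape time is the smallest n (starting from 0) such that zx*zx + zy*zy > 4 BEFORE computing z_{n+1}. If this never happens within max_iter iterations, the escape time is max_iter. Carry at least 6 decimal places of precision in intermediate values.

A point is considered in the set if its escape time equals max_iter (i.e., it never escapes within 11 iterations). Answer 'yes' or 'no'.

z_0 = 0 + 0i, c = 0.8700 + 0.8840i
Iter 1: z = 0.8700 + 0.8840i, |z|^2 = 1.5384
Iter 2: z = 0.8454 + 2.4222i, |z|^2 = 6.5816
Escaped at iteration 2

Answer: no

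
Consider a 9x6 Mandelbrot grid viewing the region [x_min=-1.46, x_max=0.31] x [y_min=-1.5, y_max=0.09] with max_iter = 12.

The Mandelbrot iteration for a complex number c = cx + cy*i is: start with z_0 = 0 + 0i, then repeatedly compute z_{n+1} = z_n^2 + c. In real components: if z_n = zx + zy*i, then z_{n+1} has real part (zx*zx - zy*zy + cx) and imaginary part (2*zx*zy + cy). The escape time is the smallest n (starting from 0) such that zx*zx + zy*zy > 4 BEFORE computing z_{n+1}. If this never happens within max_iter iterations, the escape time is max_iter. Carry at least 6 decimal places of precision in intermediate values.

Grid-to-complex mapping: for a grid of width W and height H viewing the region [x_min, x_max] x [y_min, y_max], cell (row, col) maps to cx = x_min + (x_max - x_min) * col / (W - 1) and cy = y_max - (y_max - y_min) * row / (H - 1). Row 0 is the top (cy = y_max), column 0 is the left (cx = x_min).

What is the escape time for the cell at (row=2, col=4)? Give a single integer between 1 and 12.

z_0 = 0 + 0i, c = -0.5750 + -0.5460i
Iter 1: z = -0.5750 + -0.5460i, |z|^2 = 0.6287
Iter 2: z = -0.5425 + 0.0819i, |z|^2 = 0.3010
Iter 3: z = -0.2874 + -0.6349i, |z|^2 = 0.4857
Iter 4: z = -0.8954 + -0.1811i, |z|^2 = 0.8346
Iter 5: z = 0.1940 + -0.2217i, |z|^2 = 0.0868
Iter 6: z = -0.5865 + -0.6320i, |z|^2 = 0.7435
Iter 7: z = -0.6305 + 0.1954i, |z|^2 = 0.4357
Iter 8: z = -0.2157 + -0.7924i, |z|^2 = 0.6744
Iter 9: z = -1.1564 + -0.2042i, |z|^2 = 1.3789
Iter 10: z = 0.7205 + -0.0738i, |z|^2 = 0.5246
Iter 11: z = -0.0613 + -0.6523i, |z|^2 = 0.4292

Answer: 12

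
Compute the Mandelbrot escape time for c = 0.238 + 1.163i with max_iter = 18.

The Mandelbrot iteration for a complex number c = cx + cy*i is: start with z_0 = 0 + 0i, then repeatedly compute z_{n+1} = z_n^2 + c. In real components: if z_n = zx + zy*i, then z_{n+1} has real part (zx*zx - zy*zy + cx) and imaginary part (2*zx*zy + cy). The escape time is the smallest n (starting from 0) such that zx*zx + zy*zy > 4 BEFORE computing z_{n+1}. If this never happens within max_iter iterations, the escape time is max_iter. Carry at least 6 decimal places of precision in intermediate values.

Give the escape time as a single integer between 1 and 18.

z_0 = 0 + 0i, c = 0.2380 + 1.1630i
Iter 1: z = 0.2380 + 1.1630i, |z|^2 = 1.4092
Iter 2: z = -1.0579 + 1.7166i, |z|^2 = 4.0659
Escaped at iteration 2

Answer: 2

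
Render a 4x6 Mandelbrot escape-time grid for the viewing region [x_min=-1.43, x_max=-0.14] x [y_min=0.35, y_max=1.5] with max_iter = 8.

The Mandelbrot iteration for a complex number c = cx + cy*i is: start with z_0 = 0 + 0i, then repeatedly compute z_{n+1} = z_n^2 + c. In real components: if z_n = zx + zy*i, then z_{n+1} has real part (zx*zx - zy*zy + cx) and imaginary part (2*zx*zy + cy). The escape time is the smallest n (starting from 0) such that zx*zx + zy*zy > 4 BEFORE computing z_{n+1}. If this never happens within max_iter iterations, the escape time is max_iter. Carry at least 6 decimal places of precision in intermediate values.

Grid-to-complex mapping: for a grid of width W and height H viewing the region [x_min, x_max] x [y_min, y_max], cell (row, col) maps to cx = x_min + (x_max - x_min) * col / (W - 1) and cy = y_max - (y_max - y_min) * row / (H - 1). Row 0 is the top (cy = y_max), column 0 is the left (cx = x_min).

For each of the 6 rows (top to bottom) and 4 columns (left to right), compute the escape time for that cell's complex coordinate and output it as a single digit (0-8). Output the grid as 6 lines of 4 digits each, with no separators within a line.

Answer: 1222
2233
3348
3348
3588
5888

Derivation:
(row=0, col=0): c = -1.4300 + 1.5000i → escape time 1
(row=0, col=1): c = -1.0000 + 1.5000i → escape time 2
(row=0, col=2): c = -0.5700 + 1.5000i → escape time 2
(row=0, col=3): c = -0.1400 + 1.5000i → escape time 2
(row=1, col=0): c = -1.4300 + 1.2700i → escape time 2
(row=1, col=1): c = -1.0000 + 1.2700i → escape time 2
(row=1, col=2): c = -0.5700 + 1.2700i → escape time 3
(row=1, col=3): c = -0.1400 + 1.2700i → escape time 3
(row=2, col=0): c = -1.4300 + 1.0400i → escape time 3
(row=2, col=1): c = -1.0000 + 1.0400i → escape time 3
(row=2, col=2): c = -0.5700 + 1.0400i → escape time 4
(row=2, col=3): c = -0.1400 + 1.0400i → escape time 8
(row=3, col=0): c = -1.4300 + 0.8100i → escape time 3
(row=3, col=1): c = -1.0000 + 0.8100i → escape time 3
(row=3, col=2): c = -0.5700 + 0.8100i → escape time 4
(row=3, col=3): c = -0.1400 + 0.8100i → escape time 8
(row=4, col=0): c = -1.4300 + 0.5800i → escape time 3
(row=4, col=1): c = -1.0000 + 0.5800i → escape time 5
(row=4, col=2): c = -0.5700 + 0.5800i → escape time 8
(row=4, col=3): c = -0.1400 + 0.5800i → escape time 8
(row=5, col=0): c = -1.4300 + 0.3500i → escape time 5
(row=5, col=1): c = -1.0000 + 0.3500i → escape time 8
(row=5, col=2): c = -0.5700 + 0.3500i → escape time 8
(row=5, col=3): c = -0.1400 + 0.3500i → escape time 8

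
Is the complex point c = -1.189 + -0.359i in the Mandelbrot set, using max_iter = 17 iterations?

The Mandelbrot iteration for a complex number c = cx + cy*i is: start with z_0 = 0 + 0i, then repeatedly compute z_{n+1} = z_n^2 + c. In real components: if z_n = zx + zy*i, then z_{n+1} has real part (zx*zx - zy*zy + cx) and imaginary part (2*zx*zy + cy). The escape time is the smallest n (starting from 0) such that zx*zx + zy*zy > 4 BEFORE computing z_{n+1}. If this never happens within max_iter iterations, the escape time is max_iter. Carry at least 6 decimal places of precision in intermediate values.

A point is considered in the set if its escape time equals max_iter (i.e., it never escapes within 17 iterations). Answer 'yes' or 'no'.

z_0 = 0 + 0i, c = -1.1890 + -0.3590i
Iter 1: z = -1.1890 + -0.3590i, |z|^2 = 1.5426
Iter 2: z = 0.0958 + 0.4947i, |z|^2 = 0.2539
Iter 3: z = -1.4245 + -0.2642i, |z|^2 = 2.0991
Iter 4: z = 0.7705 + 0.3937i, |z|^2 = 0.7487
Iter 5: z = -0.7502 + 0.2477i, |z|^2 = 0.6242
Iter 6: z = -0.6875 + -0.7306i, |z|^2 = 1.0064
Iter 7: z = -1.2502 + 0.6456i, |z|^2 = 1.9796
Iter 8: z = -0.0428 + -1.9731i, |z|^2 = 3.8949
Iter 9: z = -5.0803 + -0.1899i, |z|^2 = 25.8453
Escaped at iteration 9

Answer: no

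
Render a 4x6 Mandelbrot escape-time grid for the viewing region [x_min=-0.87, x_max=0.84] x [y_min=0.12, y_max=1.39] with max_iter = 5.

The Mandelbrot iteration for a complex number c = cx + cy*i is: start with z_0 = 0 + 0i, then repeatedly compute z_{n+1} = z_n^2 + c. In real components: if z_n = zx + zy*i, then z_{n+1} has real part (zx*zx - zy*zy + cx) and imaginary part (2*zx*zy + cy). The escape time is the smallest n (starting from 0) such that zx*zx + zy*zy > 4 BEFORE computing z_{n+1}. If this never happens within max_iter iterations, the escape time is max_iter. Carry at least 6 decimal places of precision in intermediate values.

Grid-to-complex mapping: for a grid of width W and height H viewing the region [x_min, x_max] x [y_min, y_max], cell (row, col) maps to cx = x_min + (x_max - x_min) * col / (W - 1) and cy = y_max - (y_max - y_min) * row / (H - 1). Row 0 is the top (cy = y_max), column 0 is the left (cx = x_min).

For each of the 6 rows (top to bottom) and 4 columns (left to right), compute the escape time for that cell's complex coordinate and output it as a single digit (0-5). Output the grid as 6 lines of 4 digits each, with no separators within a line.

Answer: 2222
3432
3542
5552
5553
5553

Derivation:
(row=0, col=0): c = -0.8700 + 1.3900i → escape time 2
(row=0, col=1): c = -0.3000 + 1.3900i → escape time 2
(row=0, col=2): c = 0.2700 + 1.3900i → escape time 2
(row=0, col=3): c = 0.8400 + 1.3900i → escape time 2
(row=1, col=0): c = -0.8700 + 1.1360i → escape time 3
(row=1, col=1): c = -0.3000 + 1.1360i → escape time 4
(row=1, col=2): c = 0.2700 + 1.1360i → escape time 3
(row=1, col=3): c = 0.8400 + 1.1360i → escape time 2
(row=2, col=0): c = -0.8700 + 0.8820i → escape time 3
(row=2, col=1): c = -0.3000 + 0.8820i → escape time 5
(row=2, col=2): c = 0.2700 + 0.8820i → escape time 4
(row=2, col=3): c = 0.8400 + 0.8820i → escape time 2
(row=3, col=0): c = -0.8700 + 0.6280i → escape time 5
(row=3, col=1): c = -0.3000 + 0.6280i → escape time 5
(row=3, col=2): c = 0.2700 + 0.6280i → escape time 5
(row=3, col=3): c = 0.8400 + 0.6280i → escape time 2
(row=4, col=0): c = -0.8700 + 0.3740i → escape time 5
(row=4, col=1): c = -0.3000 + 0.3740i → escape time 5
(row=4, col=2): c = 0.2700 + 0.3740i → escape time 5
(row=4, col=3): c = 0.8400 + 0.3740i → escape time 3
(row=5, col=0): c = -0.8700 + 0.1200i → escape time 5
(row=5, col=1): c = -0.3000 + 0.1200i → escape time 5
(row=5, col=2): c = 0.2700 + 0.1200i → escape time 5
(row=5, col=3): c = 0.8400 + 0.1200i → escape time 3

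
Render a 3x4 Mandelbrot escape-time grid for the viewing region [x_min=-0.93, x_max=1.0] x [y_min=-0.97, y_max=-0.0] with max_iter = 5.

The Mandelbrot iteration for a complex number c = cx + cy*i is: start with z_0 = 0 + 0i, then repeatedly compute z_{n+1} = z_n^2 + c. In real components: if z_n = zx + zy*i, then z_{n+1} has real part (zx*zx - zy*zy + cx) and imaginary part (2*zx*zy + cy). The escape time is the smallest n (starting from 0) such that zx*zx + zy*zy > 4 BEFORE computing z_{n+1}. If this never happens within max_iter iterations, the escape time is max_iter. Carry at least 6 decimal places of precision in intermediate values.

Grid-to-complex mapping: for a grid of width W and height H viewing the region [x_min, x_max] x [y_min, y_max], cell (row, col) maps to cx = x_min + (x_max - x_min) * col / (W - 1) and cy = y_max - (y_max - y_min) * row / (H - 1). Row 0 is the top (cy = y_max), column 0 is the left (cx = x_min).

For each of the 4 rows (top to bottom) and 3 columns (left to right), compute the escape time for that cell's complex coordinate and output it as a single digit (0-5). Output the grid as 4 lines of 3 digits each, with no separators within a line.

(row=0, col=0): c = -0.9300 + -0.0000i → escape time 5
(row=0, col=1): c = 0.0350 + -0.0000i → escape time 5
(row=0, col=2): c = 1.0000 + -0.0000i → escape time 3
(row=1, col=0): c = -0.9300 + -0.3233i → escape time 5
(row=1, col=1): c = 0.0350 + -0.3233i → escape time 5
(row=1, col=2): c = 1.0000 + -0.3233i → escape time 2
(row=2, col=0): c = -0.9300 + -0.6467i → escape time 4
(row=2, col=1): c = 0.0350 + -0.6467i → escape time 5
(row=2, col=2): c = 1.0000 + -0.6467i → escape time 2
(row=3, col=0): c = -0.9300 + -0.9700i → escape time 3
(row=3, col=1): c = 0.0350 + -0.9700i → escape time 5
(row=3, col=2): c = 1.0000 + -0.9700i → escape time 2

Answer: 553
552
452
352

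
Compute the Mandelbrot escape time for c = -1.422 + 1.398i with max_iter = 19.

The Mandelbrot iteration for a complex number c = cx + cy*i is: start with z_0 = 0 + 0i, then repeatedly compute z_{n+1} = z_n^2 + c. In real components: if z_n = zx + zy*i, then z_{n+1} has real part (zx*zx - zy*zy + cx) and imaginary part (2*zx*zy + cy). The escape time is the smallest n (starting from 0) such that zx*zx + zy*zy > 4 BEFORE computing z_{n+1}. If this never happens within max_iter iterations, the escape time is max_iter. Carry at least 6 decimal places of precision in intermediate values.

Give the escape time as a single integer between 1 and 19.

Answer: 2

Derivation:
z_0 = 0 + 0i, c = -1.4220 + 1.3980i
Iter 1: z = -1.4220 + 1.3980i, |z|^2 = 3.9765
Iter 2: z = -1.3543 + -2.5779i, |z|^2 = 8.4798
Escaped at iteration 2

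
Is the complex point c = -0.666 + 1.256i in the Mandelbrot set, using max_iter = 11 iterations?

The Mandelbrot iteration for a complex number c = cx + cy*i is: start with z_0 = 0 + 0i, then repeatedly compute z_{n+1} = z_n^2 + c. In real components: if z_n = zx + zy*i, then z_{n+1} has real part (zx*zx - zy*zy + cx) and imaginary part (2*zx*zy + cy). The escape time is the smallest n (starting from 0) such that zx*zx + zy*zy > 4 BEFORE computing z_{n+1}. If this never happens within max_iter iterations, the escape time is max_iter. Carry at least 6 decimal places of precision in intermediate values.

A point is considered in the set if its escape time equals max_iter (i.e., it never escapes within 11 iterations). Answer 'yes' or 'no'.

z_0 = 0 + 0i, c = -0.6660 + 1.2560i
Iter 1: z = -0.6660 + 1.2560i, |z|^2 = 2.0211
Iter 2: z = -1.8000 + -0.4170i, |z|^2 = 3.4138
Iter 3: z = 2.4000 + 2.7572i, |z|^2 = 13.3621
Escaped at iteration 3

Answer: no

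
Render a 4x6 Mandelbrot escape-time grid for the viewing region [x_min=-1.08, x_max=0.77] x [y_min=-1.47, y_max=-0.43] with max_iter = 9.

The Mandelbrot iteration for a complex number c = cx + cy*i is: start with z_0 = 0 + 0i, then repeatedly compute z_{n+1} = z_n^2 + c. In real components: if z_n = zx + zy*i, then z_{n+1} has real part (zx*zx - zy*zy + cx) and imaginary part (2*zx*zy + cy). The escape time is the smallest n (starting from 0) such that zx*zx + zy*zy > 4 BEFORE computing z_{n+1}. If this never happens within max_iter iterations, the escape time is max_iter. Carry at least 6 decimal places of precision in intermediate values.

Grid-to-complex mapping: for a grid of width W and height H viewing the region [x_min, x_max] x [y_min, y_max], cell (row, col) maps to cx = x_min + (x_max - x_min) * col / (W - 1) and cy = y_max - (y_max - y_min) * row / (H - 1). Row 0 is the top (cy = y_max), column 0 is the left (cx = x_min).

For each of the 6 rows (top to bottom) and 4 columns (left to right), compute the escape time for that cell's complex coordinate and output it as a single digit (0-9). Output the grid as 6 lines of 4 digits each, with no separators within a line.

Answer: 6993
4993
3552
3442
2322
2222

Derivation:
(row=0, col=0): c = -1.0800 + -0.4300i → escape time 6
(row=0, col=1): c = -0.4633 + -0.4300i → escape time 9
(row=0, col=2): c = 0.1533 + -0.4300i → escape time 9
(row=0, col=3): c = 0.7700 + -0.4300i → escape time 3
(row=1, col=0): c = -1.0800 + -0.6380i → escape time 4
(row=1, col=1): c = -0.4633 + -0.6380i → escape time 9
(row=1, col=2): c = 0.1533 + -0.6380i → escape time 9
(row=1, col=3): c = 0.7700 + -0.6380i → escape time 3
(row=2, col=0): c = -1.0800 + -0.8460i → escape time 3
(row=2, col=1): c = -0.4633 + -0.8460i → escape time 5
(row=2, col=2): c = 0.1533 + -0.8460i → escape time 5
(row=2, col=3): c = 0.7700 + -0.8460i → escape time 2
(row=3, col=0): c = -1.0800 + -1.0540i → escape time 3
(row=3, col=1): c = -0.4633 + -1.0540i → escape time 4
(row=3, col=2): c = 0.1533 + -1.0540i → escape time 4
(row=3, col=3): c = 0.7700 + -1.0540i → escape time 2
(row=4, col=0): c = -1.0800 + -1.2620i → escape time 2
(row=4, col=1): c = -0.4633 + -1.2620i → escape time 3
(row=4, col=2): c = 0.1533 + -1.2620i → escape time 2
(row=4, col=3): c = 0.7700 + -1.2620i → escape time 2
(row=5, col=0): c = -1.0800 + -1.4700i → escape time 2
(row=5, col=1): c = -0.4633 + -1.4700i → escape time 2
(row=5, col=2): c = 0.1533 + -1.4700i → escape time 2
(row=5, col=3): c = 0.7700 + -1.4700i → escape time 2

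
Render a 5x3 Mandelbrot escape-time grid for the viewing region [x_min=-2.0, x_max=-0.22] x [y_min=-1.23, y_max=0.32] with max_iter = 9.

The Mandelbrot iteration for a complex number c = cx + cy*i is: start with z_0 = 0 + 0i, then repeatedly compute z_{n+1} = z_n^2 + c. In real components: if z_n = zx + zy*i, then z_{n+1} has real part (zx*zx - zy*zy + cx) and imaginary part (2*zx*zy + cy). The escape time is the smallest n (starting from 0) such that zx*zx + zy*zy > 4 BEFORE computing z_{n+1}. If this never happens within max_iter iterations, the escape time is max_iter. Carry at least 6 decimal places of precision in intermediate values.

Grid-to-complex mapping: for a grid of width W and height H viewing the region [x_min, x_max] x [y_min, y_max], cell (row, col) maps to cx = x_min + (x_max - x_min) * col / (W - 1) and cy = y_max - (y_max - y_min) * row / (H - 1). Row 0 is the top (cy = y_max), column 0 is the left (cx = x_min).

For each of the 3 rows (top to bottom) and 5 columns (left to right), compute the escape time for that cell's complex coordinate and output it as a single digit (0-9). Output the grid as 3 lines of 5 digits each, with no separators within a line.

(row=0, col=0): c = -2.0000 + 0.3200i → escape time 1
(row=0, col=1): c = -1.5550 + 0.3200i → escape time 4
(row=0, col=2): c = -1.1100 + 0.3200i → escape time 9
(row=0, col=3): c = -0.6650 + 0.3200i → escape time 9
(row=0, col=4): c = -0.2200 + 0.3200i → escape time 9
(row=1, col=0): c = -2.0000 + -0.4550i → escape time 1
(row=1, col=1): c = -1.5550 + -0.4550i → escape time 3
(row=1, col=2): c = -1.1100 + -0.4550i → escape time 5
(row=1, col=3): c = -0.6650 + -0.4550i → escape time 9
(row=1, col=4): c = -0.2200 + -0.4550i → escape time 9
(row=2, col=0): c = -2.0000 + -1.2300i → escape time 1
(row=2, col=1): c = -1.5550 + -1.2300i → escape time 2
(row=2, col=2): c = -1.1100 + -1.2300i → escape time 2
(row=2, col=3): c = -0.6650 + -1.2300i → escape time 3
(row=2, col=4): c = -0.2200 + -1.2300i → escape time 3

Answer: 14999
13599
12233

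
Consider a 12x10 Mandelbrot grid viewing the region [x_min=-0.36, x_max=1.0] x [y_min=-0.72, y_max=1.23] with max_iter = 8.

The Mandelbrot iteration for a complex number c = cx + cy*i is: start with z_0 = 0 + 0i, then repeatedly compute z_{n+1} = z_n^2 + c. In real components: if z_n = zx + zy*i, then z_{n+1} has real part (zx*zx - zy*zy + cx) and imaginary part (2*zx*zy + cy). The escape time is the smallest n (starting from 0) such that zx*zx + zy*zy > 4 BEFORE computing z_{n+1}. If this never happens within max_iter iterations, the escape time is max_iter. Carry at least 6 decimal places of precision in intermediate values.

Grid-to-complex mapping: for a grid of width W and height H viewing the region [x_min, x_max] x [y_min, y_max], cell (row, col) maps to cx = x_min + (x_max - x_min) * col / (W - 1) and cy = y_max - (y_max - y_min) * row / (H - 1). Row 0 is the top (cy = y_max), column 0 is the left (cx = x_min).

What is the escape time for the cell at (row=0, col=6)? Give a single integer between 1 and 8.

z_0 = 0 + 0i, c = 0.3818 + 1.2300i
Iter 1: z = 0.3818 + 1.2300i, |z|^2 = 1.6587
Iter 2: z = -0.9853 + 2.1693i, |z|^2 = 5.6766
Escaped at iteration 2

Answer: 2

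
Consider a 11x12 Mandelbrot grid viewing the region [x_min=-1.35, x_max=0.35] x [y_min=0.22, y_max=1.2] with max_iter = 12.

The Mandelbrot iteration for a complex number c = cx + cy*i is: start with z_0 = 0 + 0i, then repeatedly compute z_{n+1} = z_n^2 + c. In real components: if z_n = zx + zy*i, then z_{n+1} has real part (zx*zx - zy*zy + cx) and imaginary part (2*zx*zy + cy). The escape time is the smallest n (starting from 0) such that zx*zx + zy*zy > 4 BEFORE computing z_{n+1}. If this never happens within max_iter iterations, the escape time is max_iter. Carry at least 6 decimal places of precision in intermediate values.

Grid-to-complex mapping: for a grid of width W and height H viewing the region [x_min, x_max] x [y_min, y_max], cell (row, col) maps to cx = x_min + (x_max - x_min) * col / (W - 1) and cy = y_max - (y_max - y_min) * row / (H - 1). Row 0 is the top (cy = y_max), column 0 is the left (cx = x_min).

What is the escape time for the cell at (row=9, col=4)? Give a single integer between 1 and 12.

Answer: 12

Derivation:
z_0 = 0 + 0i, c = -0.6700 + 0.3982i
Iter 1: z = -0.6700 + 0.3982i, |z|^2 = 0.6074
Iter 2: z = -0.3796 + -0.1354i, |z|^2 = 0.1625
Iter 3: z = -0.5442 + 0.5010i, |z|^2 = 0.5471
Iter 4: z = -0.6248 + -0.1471i, |z|^2 = 0.4120
Iter 5: z = -0.3012 + 0.5820i, |z|^2 = 0.4294
Iter 6: z = -0.9180 + 0.0476i, |z|^2 = 0.8449
Iter 7: z = 0.1704 + 0.3108i, |z|^2 = 0.1257
Iter 8: z = -0.7376 + 0.5041i, |z|^2 = 0.7982
Iter 9: z = -0.3801 + -0.3455i, |z|^2 = 0.2638
Iter 10: z = -0.6449 + 0.6608i, |z|^2 = 0.8525
Iter 11: z = -0.6908 + -0.4541i, |z|^2 = 0.6834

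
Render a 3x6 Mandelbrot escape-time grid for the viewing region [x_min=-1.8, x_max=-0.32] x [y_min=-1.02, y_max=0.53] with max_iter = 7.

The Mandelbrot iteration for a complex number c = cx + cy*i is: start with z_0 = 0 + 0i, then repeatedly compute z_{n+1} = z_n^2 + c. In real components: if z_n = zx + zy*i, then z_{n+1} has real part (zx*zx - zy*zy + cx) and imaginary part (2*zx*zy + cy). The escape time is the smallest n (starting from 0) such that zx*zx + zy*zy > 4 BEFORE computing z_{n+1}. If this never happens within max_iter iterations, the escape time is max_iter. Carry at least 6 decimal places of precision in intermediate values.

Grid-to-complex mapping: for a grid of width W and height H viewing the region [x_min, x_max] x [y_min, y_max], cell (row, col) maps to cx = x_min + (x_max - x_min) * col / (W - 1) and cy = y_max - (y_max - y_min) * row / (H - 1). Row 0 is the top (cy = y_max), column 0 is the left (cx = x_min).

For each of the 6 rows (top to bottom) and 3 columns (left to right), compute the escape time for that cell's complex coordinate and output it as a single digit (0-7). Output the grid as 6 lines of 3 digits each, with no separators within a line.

(row=0, col=0): c = -1.8000 + 0.5300i → escape time 3
(row=0, col=1): c = -1.0600 + 0.5300i → escape time 5
(row=0, col=2): c = -0.3200 + 0.5300i → escape time 7
(row=1, col=0): c = -1.8000 + 0.2200i → escape time 4
(row=1, col=1): c = -1.0600 + 0.2200i → escape time 7
(row=1, col=2): c = -0.3200 + 0.2200i → escape time 7
(row=2, col=0): c = -1.8000 + -0.0900i → escape time 4
(row=2, col=1): c = -1.0600 + -0.0900i → escape time 7
(row=2, col=2): c = -0.3200 + -0.0900i → escape time 7
(row=3, col=0): c = -1.8000 + -0.4000i → escape time 3
(row=3, col=1): c = -1.0600 + -0.4000i → escape time 7
(row=3, col=2): c = -0.3200 + -0.4000i → escape time 7
(row=4, col=0): c = -1.8000 + -0.7100i → escape time 2
(row=4, col=1): c = -1.0600 + -0.7100i → escape time 3
(row=4, col=2): c = -0.3200 + -0.7100i → escape time 7
(row=5, col=0): c = -1.8000 + -1.0200i → escape time 1
(row=5, col=1): c = -1.0600 + -1.0200i → escape time 3
(row=5, col=2): c = -0.3200 + -1.0200i → escape time 5

Answer: 357
477
477
377
237
135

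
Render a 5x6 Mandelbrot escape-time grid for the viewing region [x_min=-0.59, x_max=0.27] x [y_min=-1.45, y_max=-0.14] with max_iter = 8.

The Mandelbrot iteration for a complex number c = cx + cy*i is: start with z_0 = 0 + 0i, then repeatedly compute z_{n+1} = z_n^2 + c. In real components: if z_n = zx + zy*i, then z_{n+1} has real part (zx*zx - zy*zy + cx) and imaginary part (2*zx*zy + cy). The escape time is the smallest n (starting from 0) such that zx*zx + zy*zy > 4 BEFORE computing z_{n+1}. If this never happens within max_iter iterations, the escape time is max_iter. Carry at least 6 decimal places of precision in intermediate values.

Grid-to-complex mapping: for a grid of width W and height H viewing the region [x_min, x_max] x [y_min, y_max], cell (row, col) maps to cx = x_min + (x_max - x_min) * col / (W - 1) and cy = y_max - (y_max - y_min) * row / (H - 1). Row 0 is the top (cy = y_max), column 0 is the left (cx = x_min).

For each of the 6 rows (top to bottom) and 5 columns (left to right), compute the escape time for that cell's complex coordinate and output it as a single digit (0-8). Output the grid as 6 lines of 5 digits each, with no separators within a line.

Answer: 88888
88888
88887
45864
33332
22222

Derivation:
(row=0, col=0): c = -0.5900 + -0.1400i → escape time 8
(row=0, col=1): c = -0.3750 + -0.1400i → escape time 8
(row=0, col=2): c = -0.1600 + -0.1400i → escape time 8
(row=0, col=3): c = 0.0550 + -0.1400i → escape time 8
(row=0, col=4): c = 0.2700 + -0.1400i → escape time 8
(row=1, col=0): c = -0.5900 + -0.4020i → escape time 8
(row=1, col=1): c = -0.3750 + -0.4020i → escape time 8
(row=1, col=2): c = -0.1600 + -0.4020i → escape time 8
(row=1, col=3): c = 0.0550 + -0.4020i → escape time 8
(row=1, col=4): c = 0.2700 + -0.4020i → escape time 8
(row=2, col=0): c = -0.5900 + -0.6640i → escape time 8
(row=2, col=1): c = -0.3750 + -0.6640i → escape time 8
(row=2, col=2): c = -0.1600 + -0.6640i → escape time 8
(row=2, col=3): c = 0.0550 + -0.6640i → escape time 8
(row=2, col=4): c = 0.2700 + -0.6640i → escape time 7
(row=3, col=0): c = -0.5900 + -0.9260i → escape time 4
(row=3, col=1): c = -0.3750 + -0.9260i → escape time 5
(row=3, col=2): c = -0.1600 + -0.9260i → escape time 8
(row=3, col=3): c = 0.0550 + -0.9260i → escape time 6
(row=3, col=4): c = 0.2700 + -0.9260i → escape time 4
(row=4, col=0): c = -0.5900 + -1.1880i → escape time 3
(row=4, col=1): c = -0.3750 + -1.1880i → escape time 3
(row=4, col=2): c = -0.1600 + -1.1880i → escape time 3
(row=4, col=3): c = 0.0550 + -1.1880i → escape time 3
(row=4, col=4): c = 0.2700 + -1.1880i → escape time 2
(row=5, col=0): c = -0.5900 + -1.4500i → escape time 2
(row=5, col=1): c = -0.3750 + -1.4500i → escape time 2
(row=5, col=2): c = -0.1600 + -1.4500i → escape time 2
(row=5, col=3): c = 0.0550 + -1.4500i → escape time 2
(row=5, col=4): c = 0.2700 + -1.4500i → escape time 2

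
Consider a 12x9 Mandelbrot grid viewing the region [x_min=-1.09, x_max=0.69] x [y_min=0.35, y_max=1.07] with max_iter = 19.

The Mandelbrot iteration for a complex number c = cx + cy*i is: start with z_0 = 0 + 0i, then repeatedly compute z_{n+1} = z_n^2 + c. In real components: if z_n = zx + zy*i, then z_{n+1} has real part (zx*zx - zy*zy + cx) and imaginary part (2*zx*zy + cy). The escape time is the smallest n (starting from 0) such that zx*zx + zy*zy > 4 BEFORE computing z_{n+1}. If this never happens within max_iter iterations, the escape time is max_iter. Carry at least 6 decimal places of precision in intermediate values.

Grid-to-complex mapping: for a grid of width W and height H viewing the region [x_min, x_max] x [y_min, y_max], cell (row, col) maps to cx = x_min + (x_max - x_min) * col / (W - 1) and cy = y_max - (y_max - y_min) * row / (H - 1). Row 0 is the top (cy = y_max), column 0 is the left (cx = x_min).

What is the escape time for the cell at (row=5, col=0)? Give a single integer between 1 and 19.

z_0 = 0 + 0i, c = -1.0900 + 0.6200i
Iter 1: z = -1.0900 + 0.6200i, |z|^2 = 1.5725
Iter 2: z = -0.2863 + -0.7316i, |z|^2 = 0.6172
Iter 3: z = -1.5433 + 1.0389i, |z|^2 = 3.4610
Iter 4: z = 0.2123 + -2.5867i, |z|^2 = 6.7359
Escaped at iteration 4

Answer: 4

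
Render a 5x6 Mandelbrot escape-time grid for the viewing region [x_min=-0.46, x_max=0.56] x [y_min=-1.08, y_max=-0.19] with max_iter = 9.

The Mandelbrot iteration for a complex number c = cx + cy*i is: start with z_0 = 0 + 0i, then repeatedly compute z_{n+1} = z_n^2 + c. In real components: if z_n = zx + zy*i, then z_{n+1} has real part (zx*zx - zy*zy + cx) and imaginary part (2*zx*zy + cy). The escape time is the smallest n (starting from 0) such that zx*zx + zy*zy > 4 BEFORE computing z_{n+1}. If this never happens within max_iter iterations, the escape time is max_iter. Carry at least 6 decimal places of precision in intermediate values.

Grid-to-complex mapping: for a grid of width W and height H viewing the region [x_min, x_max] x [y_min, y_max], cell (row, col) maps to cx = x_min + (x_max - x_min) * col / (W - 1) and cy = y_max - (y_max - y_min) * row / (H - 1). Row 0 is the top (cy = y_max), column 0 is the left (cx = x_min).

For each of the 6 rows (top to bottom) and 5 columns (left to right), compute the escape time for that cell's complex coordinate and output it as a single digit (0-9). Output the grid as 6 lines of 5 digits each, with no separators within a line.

Answer: 99994
99994
99994
79963
59643
48432

Derivation:
(row=0, col=0): c = -0.4600 + -0.1900i → escape time 9
(row=0, col=1): c = -0.2050 + -0.1900i → escape time 9
(row=0, col=2): c = 0.0500 + -0.1900i → escape time 9
(row=0, col=3): c = 0.3050 + -0.1900i → escape time 9
(row=0, col=4): c = 0.5600 + -0.1900i → escape time 4
(row=1, col=0): c = -0.4600 + -0.3680i → escape time 9
(row=1, col=1): c = -0.2050 + -0.3680i → escape time 9
(row=1, col=2): c = 0.0500 + -0.3680i → escape time 9
(row=1, col=3): c = 0.3050 + -0.3680i → escape time 9
(row=1, col=4): c = 0.5600 + -0.3680i → escape time 4
(row=2, col=0): c = -0.4600 + -0.5460i → escape time 9
(row=2, col=1): c = -0.2050 + -0.5460i → escape time 9
(row=2, col=2): c = 0.0500 + -0.5460i → escape time 9
(row=2, col=3): c = 0.3050 + -0.5460i → escape time 9
(row=2, col=4): c = 0.5600 + -0.5460i → escape time 4
(row=3, col=0): c = -0.4600 + -0.7240i → escape time 7
(row=3, col=1): c = -0.2050 + -0.7240i → escape time 9
(row=3, col=2): c = 0.0500 + -0.7240i → escape time 9
(row=3, col=3): c = 0.3050 + -0.7240i → escape time 6
(row=3, col=4): c = 0.5600 + -0.7240i → escape time 3
(row=4, col=0): c = -0.4600 + -0.9020i → escape time 5
(row=4, col=1): c = -0.2050 + -0.9020i → escape time 9
(row=4, col=2): c = 0.0500 + -0.9020i → escape time 6
(row=4, col=3): c = 0.3050 + -0.9020i → escape time 4
(row=4, col=4): c = 0.5600 + -0.9020i → escape time 3
(row=5, col=0): c = -0.4600 + -1.0800i → escape time 4
(row=5, col=1): c = -0.2050 + -1.0800i → escape time 8
(row=5, col=2): c = 0.0500 + -1.0800i → escape time 4
(row=5, col=3): c = 0.3050 + -1.0800i → escape time 3
(row=5, col=4): c = 0.5600 + -1.0800i → escape time 2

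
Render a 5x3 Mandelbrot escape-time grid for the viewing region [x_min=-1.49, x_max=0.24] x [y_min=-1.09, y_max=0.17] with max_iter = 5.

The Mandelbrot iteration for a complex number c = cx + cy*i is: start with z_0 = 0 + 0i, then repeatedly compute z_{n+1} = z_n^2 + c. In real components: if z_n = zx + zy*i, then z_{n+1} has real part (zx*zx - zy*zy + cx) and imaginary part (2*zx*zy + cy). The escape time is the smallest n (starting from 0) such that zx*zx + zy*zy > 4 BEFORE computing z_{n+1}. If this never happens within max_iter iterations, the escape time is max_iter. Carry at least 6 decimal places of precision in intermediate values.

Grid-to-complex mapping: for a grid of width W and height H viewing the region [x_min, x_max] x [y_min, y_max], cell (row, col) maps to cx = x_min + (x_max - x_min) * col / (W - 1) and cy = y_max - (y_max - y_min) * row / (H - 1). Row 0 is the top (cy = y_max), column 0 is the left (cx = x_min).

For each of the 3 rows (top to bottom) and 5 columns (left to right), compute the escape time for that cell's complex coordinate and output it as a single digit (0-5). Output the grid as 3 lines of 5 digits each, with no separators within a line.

(row=0, col=0): c = -1.4900 + 0.1700i → escape time 5
(row=0, col=1): c = -1.0575 + 0.1700i → escape time 5
(row=0, col=2): c = -0.6250 + 0.1700i → escape time 5
(row=0, col=3): c = -0.1925 + 0.1700i → escape time 5
(row=0, col=4): c = 0.2400 + 0.1700i → escape time 5
(row=1, col=0): c = -1.4900 + -0.4600i → escape time 3
(row=1, col=1): c = -1.0575 + -0.4600i → escape time 5
(row=1, col=2): c = -0.6250 + -0.4600i → escape time 5
(row=1, col=3): c = -0.1925 + -0.4600i → escape time 5
(row=1, col=4): c = 0.2400 + -0.4600i → escape time 5
(row=2, col=0): c = -1.4900 + -1.0900i → escape time 2
(row=2, col=1): c = -1.0575 + -1.0900i → escape time 3
(row=2, col=2): c = -0.6250 + -1.0900i → escape time 3
(row=2, col=3): c = -0.1925 + -1.0900i → escape time 5
(row=2, col=4): c = 0.2400 + -1.0900i → escape time 3

Answer: 55555
35555
23353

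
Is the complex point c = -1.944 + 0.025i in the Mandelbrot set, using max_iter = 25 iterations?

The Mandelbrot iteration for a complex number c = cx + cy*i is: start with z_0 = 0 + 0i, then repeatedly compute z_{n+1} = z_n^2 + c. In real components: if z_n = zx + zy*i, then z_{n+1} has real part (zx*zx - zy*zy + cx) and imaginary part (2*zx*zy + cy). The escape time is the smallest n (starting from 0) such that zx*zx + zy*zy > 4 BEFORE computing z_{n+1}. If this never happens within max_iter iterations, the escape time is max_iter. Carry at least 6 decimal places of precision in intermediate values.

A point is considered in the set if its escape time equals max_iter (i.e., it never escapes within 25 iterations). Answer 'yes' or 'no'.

Answer: no

Derivation:
z_0 = 0 + 0i, c = -1.9440 + 0.0250i
Iter 1: z = -1.9440 + 0.0250i, |z|^2 = 3.7798
Iter 2: z = 1.8345 + -0.0722i, |z|^2 = 3.3706
Iter 3: z = 1.4162 + -0.2399i, |z|^2 = 2.0632
Iter 4: z = 0.0041 + -0.6545i, |z|^2 = 0.4284
Iter 5: z = -2.3724 + 0.0196i, |z|^2 = 5.6285
Escaped at iteration 5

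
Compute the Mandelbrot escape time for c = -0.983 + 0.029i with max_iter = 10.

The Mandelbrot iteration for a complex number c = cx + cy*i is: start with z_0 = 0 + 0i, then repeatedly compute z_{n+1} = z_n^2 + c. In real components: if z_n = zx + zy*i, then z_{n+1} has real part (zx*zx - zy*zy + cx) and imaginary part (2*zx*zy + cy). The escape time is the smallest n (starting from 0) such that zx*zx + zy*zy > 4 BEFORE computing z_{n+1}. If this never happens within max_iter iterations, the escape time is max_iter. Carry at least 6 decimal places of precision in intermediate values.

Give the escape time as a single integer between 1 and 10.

Answer: 10

Derivation:
z_0 = 0 + 0i, c = -0.9830 + 0.0290i
Iter 1: z = -0.9830 + 0.0290i, |z|^2 = 0.9671
Iter 2: z = -0.0176 + -0.0280i, |z|^2 = 0.0011
Iter 3: z = -0.9835 + 0.0300i, |z|^2 = 0.9681
Iter 4: z = -0.0167 + -0.0300i, |z|^2 = 0.0012
Iter 5: z = -0.9836 + 0.0300i, |z|^2 = 0.9684
Iter 6: z = -0.0164 + -0.0300i, |z|^2 = 0.0012
Iter 7: z = -0.9836 + 0.0300i, |z|^2 = 0.9684
Iter 8: z = -0.0164 + -0.0300i, |z|^2 = 0.0012
Iter 9: z = -0.9836 + 0.0300i, |z|^2 = 0.9684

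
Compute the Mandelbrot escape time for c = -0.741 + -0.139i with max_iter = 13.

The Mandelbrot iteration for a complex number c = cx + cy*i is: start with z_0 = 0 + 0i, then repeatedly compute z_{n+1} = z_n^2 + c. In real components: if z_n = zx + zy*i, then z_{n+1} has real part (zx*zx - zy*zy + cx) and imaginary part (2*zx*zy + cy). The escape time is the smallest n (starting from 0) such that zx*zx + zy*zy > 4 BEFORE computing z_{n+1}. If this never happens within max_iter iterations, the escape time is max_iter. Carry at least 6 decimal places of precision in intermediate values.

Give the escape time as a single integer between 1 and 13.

Answer: 13

Derivation:
z_0 = 0 + 0i, c = -0.7410 + -0.1390i
Iter 1: z = -0.7410 + -0.1390i, |z|^2 = 0.5684
Iter 2: z = -0.2112 + 0.0670i, |z|^2 = 0.0491
Iter 3: z = -0.7009 + -0.1673i, |z|^2 = 0.5192
Iter 4: z = -0.2778 + 0.0955i, |z|^2 = 0.0863
Iter 5: z = -0.6730 + -0.1921i, |z|^2 = 0.4898
Iter 6: z = -0.3250 + 0.1195i, |z|^2 = 0.1199
Iter 7: z = -0.6497 + -0.2167i, |z|^2 = 0.4690
Iter 8: z = -0.3659 + 0.1425i, |z|^2 = 0.1542
Iter 9: z = -0.6274 + -0.2433i, |z|^2 = 0.4529
Iter 10: z = -0.4065 + 0.1663i, |z|^2 = 0.1929
Iter 11: z = -0.6034 + -0.2742i, |z|^2 = 0.4393
Iter 12: z = -0.4521 + 0.1919i, |z|^2 = 0.2412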